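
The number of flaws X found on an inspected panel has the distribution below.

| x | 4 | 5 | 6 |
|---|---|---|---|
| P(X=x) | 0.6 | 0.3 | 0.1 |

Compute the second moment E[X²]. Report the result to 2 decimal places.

20.70

E[X²] = (4)²(0.6) + (5)²(0.3) + (6)²(0.1) = 20.7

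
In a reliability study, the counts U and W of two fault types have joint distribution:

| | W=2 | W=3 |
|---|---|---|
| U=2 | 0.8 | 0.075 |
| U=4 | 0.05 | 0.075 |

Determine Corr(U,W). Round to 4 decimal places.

E[U] = 2.25,  E[W] = 2.15
E[UW] = 4.95
Cov(U,W) = E[UW] − E[U]E[W] = 4.95 − (2.25)(2.15) = 0.1125
Var(U) = 0.4375,  Var(W) = 0.1275
ρ = 0.1125 / √(0.4375·0.1275) ≈ 0.4763

0.4763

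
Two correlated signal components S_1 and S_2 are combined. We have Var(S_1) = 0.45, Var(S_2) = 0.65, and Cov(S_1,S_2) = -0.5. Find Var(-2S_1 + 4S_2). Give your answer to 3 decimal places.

20.200

Var(-2S_1 + 4S_2) = (-2)²·Var(S_1) + (4)²·Var(S_2) + 2·(-2)·(4)·Cov(S_1,S_2)
= 4·0.45 + 16·0.65 + -16·-0.5 = 20.2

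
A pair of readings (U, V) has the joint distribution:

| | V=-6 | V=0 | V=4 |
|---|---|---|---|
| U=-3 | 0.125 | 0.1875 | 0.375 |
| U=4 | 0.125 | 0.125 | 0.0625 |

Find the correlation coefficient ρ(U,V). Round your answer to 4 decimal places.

-0.3124

E[U] = -0.8125,  E[V] = 0.25
E[UV] = -4.25
Cov(U,V) = E[UV] − E[U]E[V] = -4.25 − (-0.8125)(0.25) = -4.046875
Var(U) = 10.52734375,  Var(V) = 15.9375
ρ = -4.046875 / √(10.52734375·15.9375) ≈ -0.3124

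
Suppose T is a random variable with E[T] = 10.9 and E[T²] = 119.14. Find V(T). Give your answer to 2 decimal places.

V(T) = 119.14 − (10.9)² = 0.33

0.33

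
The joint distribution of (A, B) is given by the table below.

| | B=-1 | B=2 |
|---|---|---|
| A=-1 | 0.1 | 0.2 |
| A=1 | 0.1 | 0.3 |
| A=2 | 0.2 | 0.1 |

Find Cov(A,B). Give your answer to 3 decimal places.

-0.360

E[A] = 0.7,  E[B] = 0.8
E[AB] = 0.2
Cov(A,B) = E[AB] − E[A]E[B] = 0.2 − (0.7)(0.8) = -0.36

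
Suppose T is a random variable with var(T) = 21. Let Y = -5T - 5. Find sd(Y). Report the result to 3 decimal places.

var(-5T - 5) = (-5)²·21 = 525
sd(Y) = √525 ≈ 22.913

22.913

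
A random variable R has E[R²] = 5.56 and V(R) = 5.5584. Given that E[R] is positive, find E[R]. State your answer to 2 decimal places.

(E[R])² = E[R²] − V(R) = 5.56 − 5.5584 = 0.0016
E[R] = √0.0016 = 0.04

0.04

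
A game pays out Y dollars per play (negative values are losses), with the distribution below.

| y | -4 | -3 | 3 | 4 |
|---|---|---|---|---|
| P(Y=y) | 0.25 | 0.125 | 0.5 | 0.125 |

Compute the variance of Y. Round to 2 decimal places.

E[Y] = (-4)(0.25) + (-3)(0.125) + (3)(0.5) + (4)(0.125) = 0.625
E[Y²] = (-4)²(0.25) + (-3)²(0.125) + (3)²(0.5) + (4)²(0.125) = 11.625
var(Y) = E[Y²] − (E[Y])² = 11.625 − (0.625)² = 11.234375

11.23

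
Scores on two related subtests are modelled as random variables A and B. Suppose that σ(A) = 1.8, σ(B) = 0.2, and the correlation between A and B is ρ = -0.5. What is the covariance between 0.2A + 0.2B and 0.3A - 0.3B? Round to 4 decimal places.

0.1920

Var(A) = (1.8)² = 3.24;  Var(B) = (0.2)² = 0.04
Cov(A,B) = ρ·σ(A)·σ(B) = -0.5·1.8·0.2 = -0.18
Cov(0.2A + 0.2B, 0.3A - 0.3B) = (0.2)(0.3)Var(A) + (0.2)(-0.3)Var(B) + [(0.2)(-0.3) + (0.2)(0.3)]Cov(A,B)
= 0.06·3.24 + -0.06·0.04 + 0·-0.18 = 0.192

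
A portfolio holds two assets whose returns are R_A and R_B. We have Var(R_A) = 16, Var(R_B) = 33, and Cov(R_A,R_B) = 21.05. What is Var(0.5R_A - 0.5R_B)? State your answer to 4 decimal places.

1.7250

Var(0.5R_A - 0.5R_B) = (0.5)²·Var(R_A) + (-0.5)²·Var(R_B) + 2·(0.5)·(-0.5)·Cov(R_A,R_B)
= 0.25·16 + 0.25·33 + -0.5·21.05 = 1.725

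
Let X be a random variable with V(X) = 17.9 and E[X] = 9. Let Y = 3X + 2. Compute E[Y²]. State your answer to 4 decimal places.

E[3X + 2] = 3·9 + 2 = 29
V(3X + 2) = (3)²·17.9 = 161.1
E[Y²] = V(Y) + (E[Y])² = 161.1 + (29)² = 1002.1

1002.1000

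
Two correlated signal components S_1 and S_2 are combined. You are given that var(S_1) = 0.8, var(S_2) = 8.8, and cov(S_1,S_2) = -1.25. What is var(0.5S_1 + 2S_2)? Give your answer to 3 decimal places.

var(0.5S_1 + 2S_2) = (0.5)²·var(S_1) + (2)²·var(S_2) + 2·(0.5)·(2)·cov(S_1,S_2)
= 0.25·0.8 + 4·8.8 + 2·-1.25 = 32.9

32.900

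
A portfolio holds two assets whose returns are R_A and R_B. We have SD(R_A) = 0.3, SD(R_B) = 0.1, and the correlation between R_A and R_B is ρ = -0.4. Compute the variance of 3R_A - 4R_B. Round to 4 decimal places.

1.2580

Var(R_A) = (0.3)² = 0.09;  Var(R_B) = (0.1)² = 0.01
Cov(R_A,R_B) = ρ·SD(R_A)·SD(R_B) = -0.4·0.3·0.1 = -0.012
Var(3R_A - 4R_B) = (3)²·Var(R_A) + (-4)²·Var(R_B) + 2·(3)·(-4)·Cov(R_A,R_B)
= 9·0.09 + 16·0.01 + -24·-0.012 = 1.258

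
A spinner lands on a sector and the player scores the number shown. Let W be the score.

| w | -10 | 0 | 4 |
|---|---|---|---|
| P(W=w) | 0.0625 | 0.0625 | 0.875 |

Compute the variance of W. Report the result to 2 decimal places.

E[W] = (-10)(0.0625) + (0)(0.0625) + (4)(0.875) = 2.875
E[W²] = (-10)²(0.0625) + (0)²(0.0625) + (4)²(0.875) = 20.25
Var(W) = E[W²] − (E[W])² = 20.25 − (2.875)² = 11.984375

11.98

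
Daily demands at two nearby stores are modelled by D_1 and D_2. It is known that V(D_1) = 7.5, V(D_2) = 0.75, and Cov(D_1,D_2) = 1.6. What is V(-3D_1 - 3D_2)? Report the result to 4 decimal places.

103.0500

V(-3D_1 - 3D_2) = (-3)²·V(D_1) + (-3)²·V(D_2) + 2·(-3)·(-3)·Cov(D_1,D_2)
= 9·7.5 + 9·0.75 + 18·1.6 = 103.05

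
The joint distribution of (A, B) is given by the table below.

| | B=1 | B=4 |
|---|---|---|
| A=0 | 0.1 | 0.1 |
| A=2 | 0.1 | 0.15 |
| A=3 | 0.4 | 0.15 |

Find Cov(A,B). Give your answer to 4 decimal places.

E[A] = 2.15,  E[B] = 2.2
E[AB] = 4.4
Cov(A,B) = E[AB] − E[A]E[B] = 4.4 − (2.15)(2.2) = -0.33

-0.3300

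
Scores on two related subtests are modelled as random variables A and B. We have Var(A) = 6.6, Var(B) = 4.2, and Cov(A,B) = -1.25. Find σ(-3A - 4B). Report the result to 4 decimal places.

Var(-3A - 4B) = (-3)²·Var(A) + (-4)²·Var(B) + 2·(-3)·(-4)·Cov(A,B)
= 9·6.6 + 16·4.2 + 24·-1.25 = 96.6
σ(-3A - 4B) = √96.6 ≈ 9.8285

9.8285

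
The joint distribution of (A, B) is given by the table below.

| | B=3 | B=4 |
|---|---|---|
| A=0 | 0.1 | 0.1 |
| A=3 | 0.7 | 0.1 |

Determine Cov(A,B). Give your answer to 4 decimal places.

E[A] = 2.4,  E[B] = 3.2
E[AB] = 7.5
Cov(A,B) = E[AB] − E[A]E[B] = 7.5 − (2.4)(3.2) = -0.18

-0.1800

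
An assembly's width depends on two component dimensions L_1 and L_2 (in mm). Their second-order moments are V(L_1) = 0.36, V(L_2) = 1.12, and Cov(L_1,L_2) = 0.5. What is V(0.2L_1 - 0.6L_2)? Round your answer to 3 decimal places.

V(0.2L_1 - 0.6L_2) = (0.2)²·V(L_1) + (-0.6)²·V(L_2) + 2·(0.2)·(-0.6)·Cov(L_1,L_2)
= 0.04·0.36 + 0.36·1.12 + -0.24·0.5 = 0.2976

0.298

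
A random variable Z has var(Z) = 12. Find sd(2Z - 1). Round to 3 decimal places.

6.928

var(2Z - 1) = (2)²·12 = 48
sd(2Z - 1) = √48 ≈ 6.928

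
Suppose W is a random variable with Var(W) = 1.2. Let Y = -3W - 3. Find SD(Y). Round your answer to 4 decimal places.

3.2863

Var(-3W - 3) = (-3)²·1.2 = 10.8
SD(Y) = √10.8 ≈ 3.2863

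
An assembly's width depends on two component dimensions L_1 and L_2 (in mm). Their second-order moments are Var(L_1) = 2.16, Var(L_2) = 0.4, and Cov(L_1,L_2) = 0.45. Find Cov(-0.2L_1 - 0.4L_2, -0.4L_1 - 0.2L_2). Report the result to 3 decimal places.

Cov(-0.2L_1 - 0.4L_2, -0.4L_1 - 0.2L_2) = (-0.2)(-0.4)Var(L_1) + (-0.4)(-0.2)Var(L_2) + [(-0.2)(-0.2) + (-0.4)(-0.4)]Cov(L_1,L_2)
= 0.08·2.16 + 0.08·0.4 + 0.2·0.45 = 0.2948

0.295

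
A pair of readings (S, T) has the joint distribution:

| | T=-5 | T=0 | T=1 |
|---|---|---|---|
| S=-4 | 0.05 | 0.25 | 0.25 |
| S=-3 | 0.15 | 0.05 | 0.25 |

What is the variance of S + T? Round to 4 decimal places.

4.9475

E[S] = -3.55,  E[T] = -0.5,  E[ST] = 1.5
var(S) = 12.85 − (-3.55)² = 0.2475;  var(T) = 5.5 − (-0.5)² = 5.25
cov(S,T) = 1.5 − (-3.55)(-0.5) = -0.275
var(S + T) = (1)²·0.2475 + (1)²·5.25 + 2·(1)·(1)·-0.275 = 4.9475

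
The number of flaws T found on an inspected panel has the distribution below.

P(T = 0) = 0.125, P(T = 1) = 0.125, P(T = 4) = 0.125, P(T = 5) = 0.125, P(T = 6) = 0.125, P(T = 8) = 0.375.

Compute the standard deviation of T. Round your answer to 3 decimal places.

2.958

E[T] = (0)(0.125) + (1)(0.125) + (4)(0.125) + (5)(0.125) + (6)(0.125) + (8)(0.375) = 5
E[T²] = (0)²(0.125) + (1)²(0.125) + (4)²(0.125) + (5)²(0.125) + (6)²(0.125) + (8)²(0.375) = 33.75
V(T) = E[T²] − (E[T])² = 33.75 − (5)² = 8.75
SD(T) = √8.75 ≈ 2.958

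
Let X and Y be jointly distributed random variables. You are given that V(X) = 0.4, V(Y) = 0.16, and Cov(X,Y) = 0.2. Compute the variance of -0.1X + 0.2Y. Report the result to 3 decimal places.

V(-0.1X + 0.2Y) = (-0.1)²·V(X) + (0.2)²·V(Y) + 2·(-0.1)·(0.2)·Cov(X,Y)
= 0.01·0.4 + 0.04·0.16 + -0.04·0.2 = 0.0024

0.002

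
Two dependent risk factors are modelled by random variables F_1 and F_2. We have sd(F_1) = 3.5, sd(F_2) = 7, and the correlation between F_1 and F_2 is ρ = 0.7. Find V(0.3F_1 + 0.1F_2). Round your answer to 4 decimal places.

V(F_1) = (3.5)² = 12.25;  V(F_2) = (7)² = 49
Cov(F_1,F_2) = ρ·sd(F_1)·sd(F_2) = 0.7·3.5·7 = 17.15
V(0.3F_1 + 0.1F_2) = (0.3)²·V(F_1) + (0.1)²·V(F_2) + 2·(0.3)·(0.1)·Cov(F_1,F_2)
= 0.09·12.25 + 0.01·49 + 0.06·17.15 = 2.6215

2.6215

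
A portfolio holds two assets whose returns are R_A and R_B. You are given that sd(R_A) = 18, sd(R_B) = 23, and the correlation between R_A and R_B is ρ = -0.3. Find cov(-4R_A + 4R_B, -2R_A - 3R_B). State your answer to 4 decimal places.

-4252.8000

Var(R_A) = (18)² = 324;  Var(R_B) = (23)² = 529
cov(R_A,R_B) = ρ·sd(R_A)·sd(R_B) = -0.3·18·23 = -124.2
cov(-4R_A + 4R_B, -2R_A - 3R_B) = (-4)(-2)Var(R_A) + (4)(-3)Var(R_B) + [(-4)(-3) + (4)(-2)]cov(R_A,R_B)
= 8·324 + -12·529 + 4·-124.2 = -4252.8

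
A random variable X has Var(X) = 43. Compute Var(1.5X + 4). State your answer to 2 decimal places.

Var(1.5X + 4) = (1.5)²·Var(X) = 2.25·43 = 96.75

96.75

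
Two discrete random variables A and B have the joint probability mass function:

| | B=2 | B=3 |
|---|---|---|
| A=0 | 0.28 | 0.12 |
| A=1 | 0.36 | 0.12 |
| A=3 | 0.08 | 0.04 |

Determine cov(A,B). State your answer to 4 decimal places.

0.0048

E[A] = 0.84,  E[B] = 2.28
E[AB] = 1.92
cov(A,B) = E[AB] − E[A]E[B] = 1.92 − (0.84)(2.28) = 0.0048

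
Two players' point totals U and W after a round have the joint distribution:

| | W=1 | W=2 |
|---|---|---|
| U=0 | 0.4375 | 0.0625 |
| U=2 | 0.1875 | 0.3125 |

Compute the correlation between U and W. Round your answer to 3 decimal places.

0.516

E[U] = 1,  E[W] = 1.375
E[UW] = 1.625
Cov(U,W) = E[UW] − E[U]E[W] = 1.625 − (1)(1.375) = 0.25
var(U) = 1,  var(W) = 0.234375
ρ = 0.25 / √(1·0.234375) ≈ 0.516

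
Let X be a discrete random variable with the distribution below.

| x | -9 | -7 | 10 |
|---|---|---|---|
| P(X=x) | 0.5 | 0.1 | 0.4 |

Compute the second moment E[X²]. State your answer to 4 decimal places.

85.4000

E[X²] = (-9)²(0.5) + (-7)²(0.1) + (10)²(0.4) = 85.4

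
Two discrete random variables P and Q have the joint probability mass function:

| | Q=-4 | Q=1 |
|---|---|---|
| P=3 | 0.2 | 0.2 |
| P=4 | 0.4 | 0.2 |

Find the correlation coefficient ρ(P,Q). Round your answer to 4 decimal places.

-0.1667

E[P] = 3.6,  E[Q] = -2
E[PQ] = -7.4
cov(P,Q) = E[PQ] − E[P]E[Q] = -7.4 − (3.6)(-2) = -0.2
var(P) = 0.24,  var(Q) = 6
ρ = -0.2 / √(0.24·6) ≈ -0.1667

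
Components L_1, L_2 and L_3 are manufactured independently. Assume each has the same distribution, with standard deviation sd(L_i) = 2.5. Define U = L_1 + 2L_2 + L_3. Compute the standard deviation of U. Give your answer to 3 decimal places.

6.124

var(L_i) = (2.5)² = 6.25
By independence, var(U) = (1)²var(L_1) + (2)²var(L_2) + (1)²var(L_3)
= (1)²·6.25 + (2)²·6.25 + (1)²·6.25 = 37.5
sd(U) = √37.5 ≈ 6.124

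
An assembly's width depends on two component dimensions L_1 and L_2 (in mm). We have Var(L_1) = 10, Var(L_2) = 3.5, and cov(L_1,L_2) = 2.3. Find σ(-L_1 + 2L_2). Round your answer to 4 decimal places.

Var(-L_1 + 2L_2) = (-1)²·Var(L_1) + (2)²·Var(L_2) + 2·(-1)·(2)·cov(L_1,L_2)
= 1·10 + 4·3.5 + -4·2.3 = 14.8
σ(-L_1 + 2L_2) = √14.8 ≈ 3.8471

3.8471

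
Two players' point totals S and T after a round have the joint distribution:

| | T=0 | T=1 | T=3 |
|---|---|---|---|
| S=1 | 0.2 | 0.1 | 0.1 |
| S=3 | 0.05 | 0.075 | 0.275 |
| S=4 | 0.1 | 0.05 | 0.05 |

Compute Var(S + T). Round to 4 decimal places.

3.8400

E[S] = 2.4,  E[T] = 1.5,  E[ST] = 3.9
Var(S) = 7.2 − (2.4)² = 1.44;  Var(T) = 4.05 − (1.5)² = 1.8
Cov(S,T) = 3.9 − (2.4)(1.5) = 0.3
Var(S + T) = (1)²·1.44 + (1)²·1.8 + 2·(1)·(1)·0.3 = 3.84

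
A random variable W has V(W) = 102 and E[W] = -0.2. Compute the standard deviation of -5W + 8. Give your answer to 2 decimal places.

50.50

V(-5W + 8) = (-5)²·102 = 2550
SD(-5W + 8) = √2550 ≈ 50.50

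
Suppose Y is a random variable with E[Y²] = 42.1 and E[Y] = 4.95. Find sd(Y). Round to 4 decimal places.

4.1949

Var(Y) = 42.1 − (4.95)² = 17.5975
sd(Y) = √17.5975 ≈ 4.1949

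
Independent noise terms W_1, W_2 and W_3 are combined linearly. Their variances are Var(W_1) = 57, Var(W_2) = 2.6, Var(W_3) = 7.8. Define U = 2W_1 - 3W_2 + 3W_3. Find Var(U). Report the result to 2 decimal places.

321.60

By independence, Var(U) = (2)²Var(W_1) + (-3)²Var(W_2) + (3)²Var(W_3)
= (2)²·57 + (-3)²·2.6 + (3)²·7.8 = 321.6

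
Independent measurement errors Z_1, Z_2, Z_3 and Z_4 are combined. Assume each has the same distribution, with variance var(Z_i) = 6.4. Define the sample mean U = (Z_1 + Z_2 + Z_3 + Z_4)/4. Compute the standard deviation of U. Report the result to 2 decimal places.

By independence, var(U) = (0.25)²var(Z_1) + (0.25)²var(Z_2) + (0.25)²var(Z_3) + (0.25)²var(Z_4)
= (0.25)²·6.4 + (0.25)²·6.4 + (0.25)²·6.4 + (0.25)²·6.4 = 1.6
σ(U) = √1.6 ≈ 1.26

1.26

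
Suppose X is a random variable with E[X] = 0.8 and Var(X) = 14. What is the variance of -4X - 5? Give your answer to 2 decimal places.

Var(-4X - 5) = (-4)²·Var(X) = 16·14 = 224

224.00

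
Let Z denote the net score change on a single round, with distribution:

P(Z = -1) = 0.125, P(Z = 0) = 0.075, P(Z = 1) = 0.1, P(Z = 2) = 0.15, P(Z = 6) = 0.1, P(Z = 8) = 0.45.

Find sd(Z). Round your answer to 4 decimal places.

3.6331

E[Z] = (-1)(0.125) + (0)(0.075) + (1)(0.1) + (2)(0.15) + (6)(0.1) + (8)(0.45) = 4.475
E[Z²] = (-1)²(0.125) + (0)²(0.075) + (1)²(0.1) + (2)²(0.15) + (6)²(0.1) + (8)²(0.45) = 33.225
V(Z) = E[Z²] − (E[Z])² = 33.225 − (4.475)² = 13.199375
sd(Z) = √13.199375 ≈ 3.6331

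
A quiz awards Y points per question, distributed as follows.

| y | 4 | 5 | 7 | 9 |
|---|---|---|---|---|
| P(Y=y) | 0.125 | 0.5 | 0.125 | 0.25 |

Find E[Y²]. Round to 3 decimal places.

40.875

E[Y²] = (4)²(0.125) + (5)²(0.5) + (7)²(0.125) + (9)²(0.25) = 40.875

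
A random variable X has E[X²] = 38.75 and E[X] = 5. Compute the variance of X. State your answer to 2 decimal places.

Var(X) = 38.75 − (5)² = 13.75

13.75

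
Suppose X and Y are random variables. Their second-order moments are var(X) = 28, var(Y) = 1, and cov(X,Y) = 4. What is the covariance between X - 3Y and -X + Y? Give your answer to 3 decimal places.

cov(X - 3Y, -X + Y) = (1)(-1)var(X) + (-3)(1)var(Y) + [(1)(1) + (-3)(-1)]cov(X,Y)
= -1·28 + -3·1 + 4·4 = -15

-15.000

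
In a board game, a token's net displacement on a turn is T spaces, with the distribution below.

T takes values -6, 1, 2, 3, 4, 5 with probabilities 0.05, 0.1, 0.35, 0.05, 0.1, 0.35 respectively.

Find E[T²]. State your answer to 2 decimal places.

E[T²] = (-6)²(0.05) + (1)²(0.1) + (2)²(0.35) + (3)²(0.05) + (4)²(0.1) + (5)²(0.35) = 14.1

14.10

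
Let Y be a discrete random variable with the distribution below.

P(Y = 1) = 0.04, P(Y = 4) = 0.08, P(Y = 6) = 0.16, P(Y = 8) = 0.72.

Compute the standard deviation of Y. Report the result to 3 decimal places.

1.742

E[Y] = (1)(0.04) + (4)(0.08) + (6)(0.16) + (8)(0.72) = 7.08
E[Y²] = (1)²(0.04) + (4)²(0.08) + (6)²(0.16) + (8)²(0.72) = 53.16
V(Y) = E[Y²] − (E[Y])² = 53.16 − (7.08)² = 3.0336
σ(Y) = √3.0336 ≈ 1.742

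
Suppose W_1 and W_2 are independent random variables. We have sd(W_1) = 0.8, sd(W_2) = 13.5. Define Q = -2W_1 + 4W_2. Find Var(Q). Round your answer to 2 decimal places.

Var(W_1) = 0.64, Var(W_2) = 182.25
By independence, Var(Q) = (-2)²Var(W_1) + (4)²Var(W_2)
= (-2)²·0.64 + (4)²·182.25 = 2918.56

2918.56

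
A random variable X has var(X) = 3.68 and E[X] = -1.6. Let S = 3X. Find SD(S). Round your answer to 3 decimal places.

var(3X) = (3)²·3.68 = 33.12
SD(S) = √33.12 ≈ 5.755

5.755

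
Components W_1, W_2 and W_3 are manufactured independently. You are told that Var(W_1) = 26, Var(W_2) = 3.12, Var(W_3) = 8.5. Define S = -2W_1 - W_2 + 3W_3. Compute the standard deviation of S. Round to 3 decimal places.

13.551

By independence, Var(S) = (-2)²Var(W_1) + (-1)²Var(W_2) + (3)²Var(W_3)
= (-2)²·26 + (-1)²·3.12 + (3)²·8.5 = 183.62
SD(S) = √183.62 ≈ 13.551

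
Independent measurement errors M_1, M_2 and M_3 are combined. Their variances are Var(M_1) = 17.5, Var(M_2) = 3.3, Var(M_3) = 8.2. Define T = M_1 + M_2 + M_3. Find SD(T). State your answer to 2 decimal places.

By independence, Var(T) = (1)²Var(M_1) + (1)²Var(M_2) + (1)²Var(M_3)
= (1)²·17.5 + (1)²·3.3 + (1)²·8.2 = 29
SD(T) = √29 ≈ 5.39

5.39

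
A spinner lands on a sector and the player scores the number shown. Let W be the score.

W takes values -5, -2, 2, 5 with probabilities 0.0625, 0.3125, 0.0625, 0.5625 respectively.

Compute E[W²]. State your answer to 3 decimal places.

E[W²] = (-5)²(0.0625) + (-2)²(0.3125) + (2)²(0.0625) + (5)²(0.5625) = 17.125

17.125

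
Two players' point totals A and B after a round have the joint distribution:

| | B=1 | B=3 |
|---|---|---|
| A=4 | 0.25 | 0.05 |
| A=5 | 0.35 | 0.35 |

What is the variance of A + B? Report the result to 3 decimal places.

1.450

E[A] = 4.7,  E[B] = 1.8,  E[AB] = 8.6
Var(A) = 22.3 − (4.7)² = 0.21;  Var(B) = 4.2 − (1.8)² = 0.96
Cov(A,B) = 8.6 − (4.7)(1.8) = 0.14
Var(A + B) = (1)²·0.21 + (1)²·0.96 + 2·(1)·(1)·0.14 = 1.45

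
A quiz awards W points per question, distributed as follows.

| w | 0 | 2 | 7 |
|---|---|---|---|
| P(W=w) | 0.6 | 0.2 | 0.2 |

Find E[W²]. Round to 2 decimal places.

E[W²] = (0)²(0.6) + (2)²(0.2) + (7)²(0.2) = 10.6

10.60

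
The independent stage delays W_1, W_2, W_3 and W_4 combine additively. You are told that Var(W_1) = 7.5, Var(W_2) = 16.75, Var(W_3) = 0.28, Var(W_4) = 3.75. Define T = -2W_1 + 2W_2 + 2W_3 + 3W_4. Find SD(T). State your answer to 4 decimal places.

By independence, Var(T) = (-2)²Var(W_1) + (2)²Var(W_2) + (2)²Var(W_3) + (3)²Var(W_4)
= (-2)²·7.5 + (2)²·16.75 + (2)²·0.28 + (3)²·3.75 = 131.87
SD(T) = √131.87 ≈ 11.4835

11.4835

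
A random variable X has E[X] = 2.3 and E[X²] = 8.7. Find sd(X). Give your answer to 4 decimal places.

V(X) = 8.7 − (2.3)² = 3.41
sd(X) = √3.41 ≈ 1.8466

1.8466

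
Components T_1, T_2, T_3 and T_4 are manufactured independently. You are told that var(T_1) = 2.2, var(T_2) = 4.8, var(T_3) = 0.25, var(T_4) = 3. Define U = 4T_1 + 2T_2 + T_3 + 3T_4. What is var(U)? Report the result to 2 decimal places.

By independence, var(U) = (4)²var(T_1) + (2)²var(T_2) + (1)²var(T_3) + (3)²var(T_4)
= (4)²·2.2 + (2)²·4.8 + (1)²·0.25 + (3)²·3 = 81.65

81.65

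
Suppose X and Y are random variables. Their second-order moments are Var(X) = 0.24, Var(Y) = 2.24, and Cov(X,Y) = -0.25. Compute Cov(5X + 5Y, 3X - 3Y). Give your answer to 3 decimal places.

-30.000

Cov(5X + 5Y, 3X - 3Y) = (5)(3)Var(X) + (5)(-3)Var(Y) + [(5)(-3) + (5)(3)]Cov(X,Y)
= 15·0.24 + -15·2.24 + 0·-0.25 = -30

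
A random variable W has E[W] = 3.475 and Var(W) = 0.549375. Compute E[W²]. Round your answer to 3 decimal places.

12.625

E[W²] = Var(W) + (E[W])² = 0.549375 + (3.475)² = 12.625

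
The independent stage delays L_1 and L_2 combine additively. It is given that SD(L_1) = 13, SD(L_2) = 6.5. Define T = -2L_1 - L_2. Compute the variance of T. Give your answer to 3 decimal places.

Var(L_1) = 169, Var(L_2) = 42.25
By independence, Var(T) = (-2)²Var(L_1) + (-1)²Var(L_2)
= (-2)²·169 + (-1)²·42.25 = 718.25

718.250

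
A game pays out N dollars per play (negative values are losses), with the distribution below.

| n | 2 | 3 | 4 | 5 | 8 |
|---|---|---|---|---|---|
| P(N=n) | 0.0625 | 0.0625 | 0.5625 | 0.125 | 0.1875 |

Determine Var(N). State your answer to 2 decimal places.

2.96

E[N] = (2)(0.0625) + (3)(0.0625) + (4)(0.5625) + (5)(0.125) + (8)(0.1875) = 4.6875
E[N²] = (2)²(0.0625) + (3)²(0.0625) + (4)²(0.5625) + (5)²(0.125) + (8)²(0.1875) = 24.9375
Var(N) = E[N²] − (E[N])² = 24.9375 − (4.6875)² = 2.96484375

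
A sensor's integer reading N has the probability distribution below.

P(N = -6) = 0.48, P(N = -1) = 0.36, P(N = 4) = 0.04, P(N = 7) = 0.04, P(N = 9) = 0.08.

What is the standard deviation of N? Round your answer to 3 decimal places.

E[N] = (-6)(0.48) + (-1)(0.36) + (4)(0.04) + (7)(0.04) + (9)(0.08) = -2.08
E[N²] = (-6)²(0.48) + (-1)²(0.36) + (4)²(0.04) + (7)²(0.04) + (9)²(0.08) = 26.72
var(N) = E[N²] − (E[N])² = 26.72 − (-2.08)² = 22.3936
sd(N) = √22.3936 ≈ 4.732

4.732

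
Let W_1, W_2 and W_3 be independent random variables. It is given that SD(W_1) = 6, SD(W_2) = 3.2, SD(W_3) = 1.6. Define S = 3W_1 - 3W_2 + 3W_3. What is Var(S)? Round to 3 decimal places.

Var(W_1) = 36, Var(W_2) = 10.24, Var(W_3) = 2.56
By independence, Var(S) = (3)²Var(W_1) + (-3)²Var(W_2) + (3)²Var(W_3)
= (3)²·36 + (-3)²·10.24 + (3)²·2.56 = 439.2

439.200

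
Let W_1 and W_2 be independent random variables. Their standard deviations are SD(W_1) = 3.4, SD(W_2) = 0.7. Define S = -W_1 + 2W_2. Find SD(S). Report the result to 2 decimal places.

3.68

Var(W_1) = 11.56, Var(W_2) = 0.49
By independence, Var(S) = (-1)²Var(W_1) + (2)²Var(W_2)
= (-1)²·11.56 + (2)²·0.49 = 13.52
SD(S) = √13.52 ≈ 3.68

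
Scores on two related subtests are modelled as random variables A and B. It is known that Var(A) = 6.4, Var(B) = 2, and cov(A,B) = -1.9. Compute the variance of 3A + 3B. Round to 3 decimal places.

41.400

Var(3A + 3B) = (3)²·Var(A) + (3)²·Var(B) + 2·(3)·(3)·cov(A,B)
= 9·6.4 + 9·2 + 18·-1.9 = 41.4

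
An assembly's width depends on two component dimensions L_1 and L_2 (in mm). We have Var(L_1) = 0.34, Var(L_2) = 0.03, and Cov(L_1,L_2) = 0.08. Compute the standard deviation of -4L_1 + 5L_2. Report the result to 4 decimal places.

Var(-4L_1 + 5L_2) = (-4)²·Var(L_1) + (5)²·Var(L_2) + 2·(-4)·(5)·Cov(L_1,L_2)
= 16·0.34 + 25·0.03 + -40·0.08 = 2.99
SD(-4L_1 + 5L_2) = √2.99 ≈ 1.7292

1.7292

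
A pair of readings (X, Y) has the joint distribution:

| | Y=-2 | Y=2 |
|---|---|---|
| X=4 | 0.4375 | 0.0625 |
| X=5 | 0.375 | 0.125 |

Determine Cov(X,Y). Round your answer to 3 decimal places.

E[X] = 4.5,  E[Y] = -1.25
E[XY] = -5.5
Cov(X,Y) = E[XY] − E[X]E[Y] = -5.5 − (4.5)(-1.25) = 0.125

0.125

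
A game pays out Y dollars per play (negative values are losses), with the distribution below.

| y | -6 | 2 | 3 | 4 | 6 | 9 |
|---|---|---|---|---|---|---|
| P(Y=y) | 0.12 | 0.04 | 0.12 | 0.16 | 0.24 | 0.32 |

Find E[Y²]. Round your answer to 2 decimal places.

E[Y²] = (-6)²(0.12) + (2)²(0.04) + (3)²(0.12) + (4)²(0.16) + (6)²(0.24) + (9)²(0.32) = 42.68

42.68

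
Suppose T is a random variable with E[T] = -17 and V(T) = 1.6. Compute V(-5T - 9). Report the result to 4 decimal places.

V(-5T - 9) = (-5)²·V(T) = 25·1.6 = 40

40.0000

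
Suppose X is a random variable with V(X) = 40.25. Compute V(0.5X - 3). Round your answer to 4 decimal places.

V(0.5X - 3) = (0.5)²·V(X) = 0.25·40.25 = 10.0625

10.0625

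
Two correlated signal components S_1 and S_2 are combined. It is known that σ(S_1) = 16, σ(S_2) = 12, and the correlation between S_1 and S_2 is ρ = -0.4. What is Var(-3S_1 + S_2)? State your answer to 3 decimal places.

Var(S_1) = (16)² = 256;  Var(S_2) = (12)² = 144
Cov(S_1,S_2) = ρ·σ(S_1)·σ(S_2) = -0.4·16·12 = -76.8
Var(-3S_1 + S_2) = (-3)²·Var(S_1) + (1)²·Var(S_2) + 2·(-3)·(1)·Cov(S_1,S_2)
= 9·256 + 1·144 + -6·-76.8 = 2908.8

2908.800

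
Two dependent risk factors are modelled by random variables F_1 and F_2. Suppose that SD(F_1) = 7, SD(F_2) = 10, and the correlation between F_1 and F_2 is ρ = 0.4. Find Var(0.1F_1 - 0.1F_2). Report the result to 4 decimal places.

0.9300

Var(F_1) = (7)² = 49;  Var(F_2) = (10)² = 100
Cov(F_1,F_2) = ρ·SD(F_1)·SD(F_2) = 0.4·7·10 = 28
Var(0.1F_1 - 0.1F_2) = (0.1)²·Var(F_1) + (-0.1)²·Var(F_2) + 2·(0.1)·(-0.1)·Cov(F_1,F_2)
= 0.01·49 + 0.01·100 + -0.02·28 = 0.93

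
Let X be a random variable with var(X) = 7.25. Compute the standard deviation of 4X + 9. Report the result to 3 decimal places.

10.770

var(4X + 9) = (4)²·7.25 = 116
SD(4X + 9) = √116 ≈ 10.770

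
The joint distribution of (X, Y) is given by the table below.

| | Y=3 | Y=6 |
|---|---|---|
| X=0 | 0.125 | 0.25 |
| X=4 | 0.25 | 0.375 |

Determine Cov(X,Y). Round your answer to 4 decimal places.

E[X] = 2.5,  E[Y] = 4.875
E[XY] = 12
Cov(X,Y) = E[XY] − E[X]E[Y] = 12 − (2.5)(4.875) = -0.1875

-0.1875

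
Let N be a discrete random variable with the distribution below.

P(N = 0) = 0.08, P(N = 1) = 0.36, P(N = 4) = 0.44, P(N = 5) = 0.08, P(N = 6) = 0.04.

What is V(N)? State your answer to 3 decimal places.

3.222

E[N] = (0)(0.08) + (1)(0.36) + (4)(0.44) + (5)(0.08) + (6)(0.04) = 2.76
E[N²] = (0)²(0.08) + (1)²(0.36) + (4)²(0.44) + (5)²(0.08) + (6)²(0.04) = 10.84
V(N) = E[N²] − (E[N])² = 10.84 − (2.76)² = 3.2224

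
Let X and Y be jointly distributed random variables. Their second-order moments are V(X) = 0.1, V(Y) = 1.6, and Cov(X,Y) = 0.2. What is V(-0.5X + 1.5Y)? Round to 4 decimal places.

3.3250

V(-0.5X + 1.5Y) = (-0.5)²·V(X) + (1.5)²·V(Y) + 2·(-0.5)·(1.5)·Cov(X,Y)
= 0.25·0.1 + 2.25·1.6 + -1.5·0.2 = 3.325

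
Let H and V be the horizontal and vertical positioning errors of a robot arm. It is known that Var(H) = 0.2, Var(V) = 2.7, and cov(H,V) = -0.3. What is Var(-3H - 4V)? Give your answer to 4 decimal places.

37.8000

Var(-3H - 4V) = (-3)²·Var(H) + (-4)²·Var(V) + 2·(-3)·(-4)·cov(H,V)
= 9·0.2 + 16·2.7 + 24·-0.3 = 37.8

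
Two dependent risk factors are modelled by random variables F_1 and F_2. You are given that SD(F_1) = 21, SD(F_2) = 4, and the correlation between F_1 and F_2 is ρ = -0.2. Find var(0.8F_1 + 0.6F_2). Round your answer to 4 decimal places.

var(F_1) = (21)² = 441;  var(F_2) = (4)² = 16
cov(F_1,F_2) = ρ·SD(F_1)·SD(F_2) = -0.2·21·4 = -16.8
var(0.8F_1 + 0.6F_2) = (0.8)²·var(F_1) + (0.6)²·var(F_2) + 2·(0.8)·(0.6)·cov(F_1,F_2)
= 0.64·441 + 0.36·16 + 0.96·-16.8 = 271.872

271.8720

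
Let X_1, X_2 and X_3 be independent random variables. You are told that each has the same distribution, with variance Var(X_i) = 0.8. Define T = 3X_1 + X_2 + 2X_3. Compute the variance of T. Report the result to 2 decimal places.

11.20

By independence, Var(T) = (3)²Var(X_1) + (1)²Var(X_2) + (2)²Var(X_3)
= (3)²·0.8 + (1)²·0.8 + (2)²·0.8 = 11.2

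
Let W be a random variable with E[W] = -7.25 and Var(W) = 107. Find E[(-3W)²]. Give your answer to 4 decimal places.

1436.0625

E[-3W] = -3·-7.25 = 21.75
Var(-3W) = (-3)²·107 = 963
E[(-3W)²] = Var((-3W)) + (E[(-3W)])² = 963 + (21.75)² = 1436.0625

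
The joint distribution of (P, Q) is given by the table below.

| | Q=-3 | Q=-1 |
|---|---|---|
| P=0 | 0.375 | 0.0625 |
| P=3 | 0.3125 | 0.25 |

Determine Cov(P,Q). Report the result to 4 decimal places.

E[P] = 1.6875,  E[Q] = -2.375
E[PQ] = -3.5625
Cov(P,Q) = E[PQ] − E[P]E[Q] = -3.5625 − (1.6875)(-2.375) = 0.4453125

0.4453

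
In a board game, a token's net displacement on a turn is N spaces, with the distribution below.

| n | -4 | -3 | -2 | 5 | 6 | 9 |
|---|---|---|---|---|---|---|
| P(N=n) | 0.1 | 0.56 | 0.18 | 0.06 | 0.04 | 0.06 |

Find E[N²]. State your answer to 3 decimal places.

E[N²] = (-4)²(0.1) + (-3)²(0.56) + (-2)²(0.18) + (5)²(0.06) + (6)²(0.04) + (9)²(0.06) = 15.16

15.160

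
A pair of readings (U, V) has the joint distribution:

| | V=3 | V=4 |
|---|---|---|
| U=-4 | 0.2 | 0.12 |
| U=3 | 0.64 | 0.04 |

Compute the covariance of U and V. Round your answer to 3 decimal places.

E[U] = 0.76,  E[V] = 3.16
E[UV] = 1.92
Cov(U,V) = E[UV] − E[U]E[V] = 1.92 − (0.76)(3.16) = -0.4816

-0.482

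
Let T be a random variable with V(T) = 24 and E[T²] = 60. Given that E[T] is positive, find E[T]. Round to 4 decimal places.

(E[T])² = E[T²] − V(T) = 60 − 24 = 36
E[T] = √36 = 6

6.0000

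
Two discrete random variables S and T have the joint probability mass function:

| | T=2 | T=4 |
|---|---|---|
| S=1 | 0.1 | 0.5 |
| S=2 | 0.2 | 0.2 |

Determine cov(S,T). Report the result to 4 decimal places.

E[S] = 1.4,  E[T] = 3.4
E[ST] = 4.6
cov(S,T) = E[ST] − E[S]E[T] = 4.6 − (1.4)(3.4) = -0.16

-0.1600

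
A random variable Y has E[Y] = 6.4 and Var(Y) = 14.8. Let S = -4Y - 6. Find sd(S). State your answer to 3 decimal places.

Var(-4Y - 6) = (-4)²·14.8 = 236.8
sd(S) = √236.8 ≈ 15.388

15.388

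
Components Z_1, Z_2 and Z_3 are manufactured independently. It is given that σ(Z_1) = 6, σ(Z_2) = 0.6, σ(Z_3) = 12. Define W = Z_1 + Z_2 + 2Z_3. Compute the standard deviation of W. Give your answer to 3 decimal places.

24.746

var(Z_1) = 36, var(Z_2) = 0.36, var(Z_3) = 144
By independence, var(W) = (1)²var(Z_1) + (1)²var(Z_2) + (2)²var(Z_3)
= (1)²·36 + (1)²·0.36 + (2)²·144 = 612.36
σ(W) = √612.36 ≈ 24.746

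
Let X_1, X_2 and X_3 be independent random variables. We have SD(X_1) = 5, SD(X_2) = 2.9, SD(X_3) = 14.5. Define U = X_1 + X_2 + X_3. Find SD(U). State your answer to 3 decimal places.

15.610

V(X_1) = 25, V(X_2) = 8.41, V(X_3) = 210.25
By independence, V(U) = (1)²V(X_1) + (1)²V(X_2) + (1)²V(X_3)
= (1)²·25 + (1)²·8.41 + (1)²·210.25 = 243.66
SD(U) = √243.66 ≈ 15.610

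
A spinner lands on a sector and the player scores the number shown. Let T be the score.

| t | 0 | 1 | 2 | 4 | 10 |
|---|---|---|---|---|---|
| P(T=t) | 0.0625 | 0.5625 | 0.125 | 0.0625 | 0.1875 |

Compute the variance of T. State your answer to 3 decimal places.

12.184

E[T] = (0)(0.0625) + (1)(0.5625) + (2)(0.125) + (4)(0.0625) + (10)(0.1875) = 2.9375
E[T²] = (0)²(0.0625) + (1)²(0.5625) + (2)²(0.125) + (4)²(0.0625) + (10)²(0.1875) = 20.8125
Var(T) = E[T²] − (E[T])² = 20.8125 − (2.9375)² = 12.18359375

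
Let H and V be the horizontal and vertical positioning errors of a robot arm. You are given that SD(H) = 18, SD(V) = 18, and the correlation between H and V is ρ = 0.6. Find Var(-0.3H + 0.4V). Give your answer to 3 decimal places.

Var(H) = (18)² = 324;  Var(V) = (18)² = 324
Cov(H,V) = ρ·SD(H)·SD(V) = 0.6·18·18 = 194.4
Var(-0.3H + 0.4V) = (-0.3)²·Var(H) + (0.4)²·Var(V) + 2·(-0.3)·(0.4)·Cov(H,V)
= 0.09·324 + 0.16·324 + -0.24·194.4 = 34.344

34.344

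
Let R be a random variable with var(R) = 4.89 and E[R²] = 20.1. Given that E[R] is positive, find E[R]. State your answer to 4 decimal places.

(E[R])² = E[R²] − var(R) = 20.1 − 4.89 = 15.21
E[R] = √15.21 = 3.9

3.9000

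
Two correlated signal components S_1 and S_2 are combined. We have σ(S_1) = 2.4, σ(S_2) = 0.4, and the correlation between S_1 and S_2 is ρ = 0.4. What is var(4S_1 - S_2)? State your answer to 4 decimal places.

89.2480

var(S_1) = (2.4)² = 5.76;  var(S_2) = (0.4)² = 0.16
Cov(S_1,S_2) = ρ·σ(S_1)·σ(S_2) = 0.4·2.4·0.4 = 0.384
var(4S_1 - S_2) = (4)²·var(S_1) + (-1)²·var(S_2) + 2·(4)·(-1)·Cov(S_1,S_2)
= 16·5.76 + 1·0.16 + -8·0.384 = 89.248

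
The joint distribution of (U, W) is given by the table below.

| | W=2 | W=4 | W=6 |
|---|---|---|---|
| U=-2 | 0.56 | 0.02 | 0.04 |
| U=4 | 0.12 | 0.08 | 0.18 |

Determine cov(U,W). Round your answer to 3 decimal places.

2.818

E[U] = 0.28,  E[W] = 3.08
E[UW] = 3.68
cov(U,W) = E[UW] − E[U]E[W] = 3.68 − (0.28)(3.08) = 2.8176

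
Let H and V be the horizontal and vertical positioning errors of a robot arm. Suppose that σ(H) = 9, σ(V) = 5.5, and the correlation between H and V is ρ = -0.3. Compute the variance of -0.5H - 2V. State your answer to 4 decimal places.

var(H) = (9)² = 81;  var(V) = (5.5)² = 30.25
Cov(H,V) = ρ·σ(H)·σ(V) = -0.3·9·5.5 = -14.85
var(-0.5H - 2V) = (-0.5)²·var(H) + (-2)²·var(V) + 2·(-0.5)·(-2)·Cov(H,V)
= 0.25·81 + 4·30.25 + 2·-14.85 = 111.55

111.5500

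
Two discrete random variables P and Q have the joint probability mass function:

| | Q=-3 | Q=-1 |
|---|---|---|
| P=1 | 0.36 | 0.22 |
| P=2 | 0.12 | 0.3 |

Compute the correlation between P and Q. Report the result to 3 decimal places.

0.331

E[P] = 1.42,  E[Q] = -1.96
E[PQ] = -2.62
Cov(P,Q) = E[PQ] − E[P]E[Q] = -2.62 − (1.42)(-1.96) = 0.1632
var(P) = 0.2436,  var(Q) = 0.9984
ρ = 0.1632 / √(0.2436·0.9984) ≈ 0.331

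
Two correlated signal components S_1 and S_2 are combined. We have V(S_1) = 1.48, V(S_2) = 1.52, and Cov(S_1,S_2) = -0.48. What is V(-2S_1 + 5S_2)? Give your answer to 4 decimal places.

V(-2S_1 + 5S_2) = (-2)²·V(S_1) + (5)²·V(S_2) + 2·(-2)·(5)·Cov(S_1,S_2)
= 4·1.48 + 25·1.52 + -20·-0.48 = 53.52

53.5200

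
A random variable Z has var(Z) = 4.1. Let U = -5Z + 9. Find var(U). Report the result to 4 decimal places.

var(-5Z + 9) = (-5)²·var(Z) = 25·4.1 = 102.5

102.5000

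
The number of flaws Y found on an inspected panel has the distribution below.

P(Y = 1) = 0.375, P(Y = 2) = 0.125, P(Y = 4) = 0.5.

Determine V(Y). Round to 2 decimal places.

E[Y] = (1)(0.375) + (2)(0.125) + (4)(0.5) = 2.625
E[Y²] = (1)²(0.375) + (2)²(0.125) + (4)²(0.5) = 8.875
V(Y) = E[Y²] − (E[Y])² = 8.875 − (2.625)² = 1.984375

1.98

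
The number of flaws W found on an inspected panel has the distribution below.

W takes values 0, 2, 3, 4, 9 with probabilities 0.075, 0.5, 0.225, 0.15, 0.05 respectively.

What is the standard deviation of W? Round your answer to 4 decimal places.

E[W] = (0)(0.075) + (2)(0.5) + (3)(0.225) + (4)(0.15) + (9)(0.05) = 2.725
E[W²] = (0)²(0.075) + (2)²(0.5) + (3)²(0.225) + (4)²(0.15) + (9)²(0.05) = 10.475
V(W) = E[W²] − (E[W])² = 10.475 − (2.725)² = 3.049375
σ(W) = √3.049375 ≈ 1.7462

1.7462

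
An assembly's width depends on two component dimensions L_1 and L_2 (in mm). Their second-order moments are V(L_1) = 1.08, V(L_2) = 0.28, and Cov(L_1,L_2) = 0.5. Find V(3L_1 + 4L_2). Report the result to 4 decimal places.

V(3L_1 + 4L_2) = (3)²·V(L_1) + (4)²·V(L_2) + 2·(3)·(4)·Cov(L_1,L_2)
= 9·1.08 + 16·0.28 + 24·0.5 = 26.2

26.2000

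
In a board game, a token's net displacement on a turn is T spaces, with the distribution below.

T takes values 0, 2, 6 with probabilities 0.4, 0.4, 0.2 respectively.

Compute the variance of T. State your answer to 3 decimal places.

4.800

E[T] = (0)(0.4) + (2)(0.4) + (6)(0.2) = 2
E[T²] = (0)²(0.4) + (2)²(0.4) + (6)²(0.2) = 8.8
V(T) = E[T²] − (E[T])² = 8.8 − (2)² = 4.8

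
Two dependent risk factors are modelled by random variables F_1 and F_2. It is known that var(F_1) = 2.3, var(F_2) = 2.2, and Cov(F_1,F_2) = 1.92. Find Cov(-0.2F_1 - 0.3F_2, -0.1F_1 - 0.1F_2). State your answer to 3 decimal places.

0.208

Cov(-0.2F_1 - 0.3F_2, -0.1F_1 - 0.1F_2) = (-0.2)(-0.1)var(F_1) + (-0.3)(-0.1)var(F_2) + [(-0.2)(-0.1) + (-0.3)(-0.1)]Cov(F_1,F_2)
= 0.02·2.3 + 0.03·2.2 + 0.05·1.92 = 0.208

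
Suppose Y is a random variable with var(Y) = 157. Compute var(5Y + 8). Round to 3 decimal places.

3925.000

var(5Y + 8) = (5)²·var(Y) = 25·157 = 3925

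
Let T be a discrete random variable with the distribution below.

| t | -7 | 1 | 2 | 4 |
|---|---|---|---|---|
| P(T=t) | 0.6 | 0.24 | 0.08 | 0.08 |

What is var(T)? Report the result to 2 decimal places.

19.13

E[T] = (-7)(0.6) + (1)(0.24) + (2)(0.08) + (4)(0.08) = -3.48
E[T²] = (-7)²(0.6) + (1)²(0.24) + (2)²(0.08) + (4)²(0.08) = 31.24
var(T) = E[T²] − (E[T])² = 31.24 − (-3.48)² = 19.1296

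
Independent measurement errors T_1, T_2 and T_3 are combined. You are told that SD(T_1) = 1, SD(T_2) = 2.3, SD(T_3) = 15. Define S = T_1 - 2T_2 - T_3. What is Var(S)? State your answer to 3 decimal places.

247.160

Var(T_1) = 1, Var(T_2) = 5.29, Var(T_3) = 225
By independence, Var(S) = (1)²Var(T_1) + (-2)²Var(T_2) + (-1)²Var(T_3)
= (1)²·1 + (-2)²·5.29 + (-1)²·225 = 247.16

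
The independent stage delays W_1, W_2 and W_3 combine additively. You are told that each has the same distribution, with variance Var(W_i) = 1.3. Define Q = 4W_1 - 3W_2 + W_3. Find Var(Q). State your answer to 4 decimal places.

33.8000

By independence, Var(Q) = (4)²Var(W_1) + (-3)²Var(W_2) + (1)²Var(W_3)
= (4)²·1.3 + (-3)²·1.3 + (1)²·1.3 = 33.8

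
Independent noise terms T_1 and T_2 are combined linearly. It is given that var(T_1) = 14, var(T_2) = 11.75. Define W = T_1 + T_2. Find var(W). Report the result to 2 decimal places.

25.75

By independence, var(W) = (1)²var(T_1) + (1)²var(T_2)
= (1)²·14 + (1)²·11.75 = 25.75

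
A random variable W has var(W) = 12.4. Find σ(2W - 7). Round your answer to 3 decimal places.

var(2W - 7) = (2)²·12.4 = 49.6
σ(2W - 7) = √49.6 ≈ 7.043

7.043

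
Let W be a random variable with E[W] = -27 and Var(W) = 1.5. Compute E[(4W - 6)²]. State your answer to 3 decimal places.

13020.000

E[4W - 6] = 4·-27 − 6 = -114
Var(4W - 6) = (4)²·1.5 = 24
E[(4W - 6)²] = Var((4W - 6)) + (E[(4W - 6)])² = 24 + (-114)² = 13020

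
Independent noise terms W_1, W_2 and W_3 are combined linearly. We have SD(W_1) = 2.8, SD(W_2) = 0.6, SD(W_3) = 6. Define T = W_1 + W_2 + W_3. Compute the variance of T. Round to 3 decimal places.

44.200

Var(W_1) = 7.84, Var(W_2) = 0.36, Var(W_3) = 36
By independence, Var(T) = (1)²Var(W_1) + (1)²Var(W_2) + (1)²Var(W_3)
= (1)²·7.84 + (1)²·0.36 + (1)²·36 = 44.2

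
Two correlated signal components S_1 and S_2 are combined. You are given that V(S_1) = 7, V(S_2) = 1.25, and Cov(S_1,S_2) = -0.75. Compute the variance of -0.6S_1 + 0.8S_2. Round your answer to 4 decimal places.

V(-0.6S_1 + 0.8S_2) = (-0.6)²·V(S_1) + (0.8)²·V(S_2) + 2·(-0.6)·(0.8)·Cov(S_1,S_2)
= 0.36·7 + 0.64·1.25 + -0.96·-0.75 = 4.04

4.0400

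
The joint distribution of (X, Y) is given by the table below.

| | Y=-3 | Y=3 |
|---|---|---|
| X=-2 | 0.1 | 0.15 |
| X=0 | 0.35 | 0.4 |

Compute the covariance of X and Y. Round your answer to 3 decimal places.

-0.150

E[X] = -0.5,  E[Y] = 0.3
E[XY] = -0.3
cov(X,Y) = E[XY] − E[X]E[Y] = -0.3 − (-0.5)(0.3) = -0.15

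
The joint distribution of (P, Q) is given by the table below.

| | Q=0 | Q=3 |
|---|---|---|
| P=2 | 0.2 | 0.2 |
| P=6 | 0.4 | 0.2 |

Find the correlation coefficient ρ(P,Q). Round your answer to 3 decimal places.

-0.167

E[P] = 4.4,  E[Q] = 1.2
E[PQ] = 4.8
cov(P,Q) = E[PQ] − E[P]E[Q] = 4.8 − (4.4)(1.2) = -0.48
var(P) = 3.84,  var(Q) = 2.16
ρ = -0.48 / √(3.84·2.16) ≈ -0.167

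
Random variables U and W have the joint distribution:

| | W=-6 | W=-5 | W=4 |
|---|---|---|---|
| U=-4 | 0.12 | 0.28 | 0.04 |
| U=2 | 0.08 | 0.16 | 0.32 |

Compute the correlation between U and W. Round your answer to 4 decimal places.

0.4930

E[U] = -0.64,  E[W] = -1.96
E[UW] = 7.84
cov(U,W) = E[UW] − E[U]E[W] = 7.84 − (-0.64)(-1.96) = 6.5856
Var(U) = 8.8704,  Var(W) = 20.1184
ρ = 6.5856 / √(8.8704·20.1184) ≈ 0.4930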